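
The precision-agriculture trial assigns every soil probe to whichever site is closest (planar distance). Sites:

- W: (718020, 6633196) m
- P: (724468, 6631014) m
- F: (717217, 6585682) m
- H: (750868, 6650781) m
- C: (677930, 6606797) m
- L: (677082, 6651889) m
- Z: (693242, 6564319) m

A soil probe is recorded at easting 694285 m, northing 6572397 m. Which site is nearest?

Squared distances to each site:
W: 4259868626.000; P: 4346966178.000; F: 702367849.000; H: 9345687345.000; C: 1450846025.000; L: 6614921273.000; Z: 66341933.000.
Minimum at Z.

Z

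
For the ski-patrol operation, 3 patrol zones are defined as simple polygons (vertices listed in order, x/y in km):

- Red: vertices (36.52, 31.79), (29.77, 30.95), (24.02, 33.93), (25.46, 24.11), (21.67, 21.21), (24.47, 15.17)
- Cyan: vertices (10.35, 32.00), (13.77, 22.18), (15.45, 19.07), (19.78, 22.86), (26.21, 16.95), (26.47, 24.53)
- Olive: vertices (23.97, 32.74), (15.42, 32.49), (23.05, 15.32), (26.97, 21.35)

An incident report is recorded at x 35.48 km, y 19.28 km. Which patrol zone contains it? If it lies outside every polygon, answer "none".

none

Cast a ray rightward from (35.48, 19.28). For each polygon, the edges (by vertex number in listed order) whose endpoints lie on opposite sides of y = 19.28, where each meets that height, and whether that is right or left of the point:
Red: 5–6 at x≈22.565 (left), 6–1 at x≈27.450 (left) → 0 crossings.
Cyan: 2–3 at x≈15.337 (left), 3–4 at x≈15.690 (left), 4–5 at x≈23.675 (left), 5–6 at x≈26.290 (left) → 0 crossings.
Olive: 2–3 at x≈21.290 (left), 3–4 at x≈25.624 (left) → 0 crossings.
All counts are even, so the point lies outside every listed polygon.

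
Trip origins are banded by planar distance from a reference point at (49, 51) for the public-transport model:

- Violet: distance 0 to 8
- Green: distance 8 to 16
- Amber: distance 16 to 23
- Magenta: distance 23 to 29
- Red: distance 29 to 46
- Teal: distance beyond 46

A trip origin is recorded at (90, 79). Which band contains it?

Teal

Distance = √((90−49)² + (79−51)²) = √(1681.000 + 784.000) = 49.649.
46 ≤ 49.649 < ∞ → Teal.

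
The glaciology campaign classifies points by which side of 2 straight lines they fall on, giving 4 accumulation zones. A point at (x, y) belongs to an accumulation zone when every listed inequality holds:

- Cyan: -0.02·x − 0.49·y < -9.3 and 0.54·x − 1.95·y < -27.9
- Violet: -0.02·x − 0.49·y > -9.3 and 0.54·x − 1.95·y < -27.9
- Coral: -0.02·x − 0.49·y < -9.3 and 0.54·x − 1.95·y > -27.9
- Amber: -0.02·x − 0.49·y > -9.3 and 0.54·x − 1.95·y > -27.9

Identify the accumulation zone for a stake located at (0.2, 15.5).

-0.02·0.2 − 0.49·15.5 = -7.599, which is > -9.3
0.54·0.2 − 1.95·15.5 = -30.117, which is < -27.9
This sign pattern matches Violet.

Violet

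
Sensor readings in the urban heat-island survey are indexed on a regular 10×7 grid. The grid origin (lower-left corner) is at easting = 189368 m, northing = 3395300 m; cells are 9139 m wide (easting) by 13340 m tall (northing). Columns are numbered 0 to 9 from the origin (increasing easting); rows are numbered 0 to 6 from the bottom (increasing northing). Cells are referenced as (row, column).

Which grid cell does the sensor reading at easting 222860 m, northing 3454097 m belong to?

Column index: ⌊(222860 − 189368) / 9139⌋ = ⌊3.665⌋ = 3
Row offset from origin: ⌊(3454097 − 3395300) / 13340⌋ = ⌊4.408⌋ = 4 → row 4

(4, 3)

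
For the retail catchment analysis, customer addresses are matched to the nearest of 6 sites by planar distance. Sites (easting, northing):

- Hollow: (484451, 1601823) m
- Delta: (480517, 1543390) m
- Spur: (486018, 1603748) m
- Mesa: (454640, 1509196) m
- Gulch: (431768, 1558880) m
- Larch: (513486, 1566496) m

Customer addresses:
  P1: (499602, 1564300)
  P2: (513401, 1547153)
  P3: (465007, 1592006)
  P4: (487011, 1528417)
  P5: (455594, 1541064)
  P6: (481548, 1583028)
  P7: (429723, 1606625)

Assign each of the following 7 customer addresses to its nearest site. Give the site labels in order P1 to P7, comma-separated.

P1 → Larch (d²=197587872.00)
P2 → Larch (d²=374158874.00)
P3 → Hollow (d²=474442625.00)
P4 → Delta (d²=266362765.00)
P5 → Delta (d²=626566205.00)
P6 → Hollow (d²=361679434.00)
P7 → Gulch (d²=2283767050.00)

Larch, Larch, Hollow, Delta, Delta, Hollow, Gulch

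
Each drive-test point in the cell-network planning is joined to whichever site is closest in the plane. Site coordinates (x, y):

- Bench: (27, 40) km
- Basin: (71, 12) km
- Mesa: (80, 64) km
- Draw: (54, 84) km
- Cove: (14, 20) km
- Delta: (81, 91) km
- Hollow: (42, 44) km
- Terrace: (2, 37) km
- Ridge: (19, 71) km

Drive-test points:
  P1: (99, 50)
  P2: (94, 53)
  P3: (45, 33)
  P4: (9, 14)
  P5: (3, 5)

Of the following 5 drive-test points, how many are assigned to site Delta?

0

P1 → Mesa
P2 → Mesa
P3 → Hollow
P4 → Cove
P5 → Cove
0 of the 5 go to Delta.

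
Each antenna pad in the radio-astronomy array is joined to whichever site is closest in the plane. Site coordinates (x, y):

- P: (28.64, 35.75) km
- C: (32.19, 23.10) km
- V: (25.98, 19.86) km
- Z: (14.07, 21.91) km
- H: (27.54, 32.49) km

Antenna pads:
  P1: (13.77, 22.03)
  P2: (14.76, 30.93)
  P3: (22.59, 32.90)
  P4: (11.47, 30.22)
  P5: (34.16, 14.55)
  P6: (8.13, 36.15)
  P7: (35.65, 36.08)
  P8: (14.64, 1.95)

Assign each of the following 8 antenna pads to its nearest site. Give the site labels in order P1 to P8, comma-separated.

P1 → Z (d²=0.10)
P2 → Z (d²=81.84)
P3 → H (d²=24.67)
P4 → Z (d²=75.82)
P5 → C (d²=76.98)
P6 → Z (d²=238.06)
P7 → P (d²=49.25)
P8 → Z (d²=398.73)

Z, Z, H, Z, C, Z, P, Z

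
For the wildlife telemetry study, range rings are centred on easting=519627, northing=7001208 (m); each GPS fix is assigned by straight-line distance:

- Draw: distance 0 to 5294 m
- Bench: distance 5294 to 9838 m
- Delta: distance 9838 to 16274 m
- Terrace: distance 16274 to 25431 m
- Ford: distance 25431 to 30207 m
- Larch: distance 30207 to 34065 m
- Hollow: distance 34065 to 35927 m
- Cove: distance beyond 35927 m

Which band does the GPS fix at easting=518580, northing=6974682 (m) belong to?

Distance = √((518580−519627)² + (6974682−7001208)²) = √(1096209.000 + 703628676.000) = 26546.655 m.
25431 ≤ 26546.655 < 30207 → Ford.

Ford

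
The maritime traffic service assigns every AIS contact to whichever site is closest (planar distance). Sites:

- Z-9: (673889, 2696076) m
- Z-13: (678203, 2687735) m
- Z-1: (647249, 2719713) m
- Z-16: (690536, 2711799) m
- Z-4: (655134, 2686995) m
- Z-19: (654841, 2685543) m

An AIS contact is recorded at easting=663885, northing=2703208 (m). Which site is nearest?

Z-9

Squared distances to each site:
Z-9: 150945440.000; Z-13: 444418853.000; Z-1: 549171521.000; Z-16: 784081082.000; Z-4: 339441370.000; Z-19: 393846161.000.
Minimum at Z-9.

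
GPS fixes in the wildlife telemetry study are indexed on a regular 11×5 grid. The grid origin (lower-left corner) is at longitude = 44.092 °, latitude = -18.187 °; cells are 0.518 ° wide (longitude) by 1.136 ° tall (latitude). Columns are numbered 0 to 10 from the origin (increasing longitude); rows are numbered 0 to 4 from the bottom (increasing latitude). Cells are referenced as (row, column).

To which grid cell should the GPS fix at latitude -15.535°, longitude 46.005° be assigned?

Column index: ⌊(46.005 − 44.092) / 0.518⌋ = ⌊3.693⌋ = 3
Row offset from origin: ⌊(-15.535 − -18.187) / 1.136⌋ = ⌊2.335⌋ = 2 → row 2

(2, 3)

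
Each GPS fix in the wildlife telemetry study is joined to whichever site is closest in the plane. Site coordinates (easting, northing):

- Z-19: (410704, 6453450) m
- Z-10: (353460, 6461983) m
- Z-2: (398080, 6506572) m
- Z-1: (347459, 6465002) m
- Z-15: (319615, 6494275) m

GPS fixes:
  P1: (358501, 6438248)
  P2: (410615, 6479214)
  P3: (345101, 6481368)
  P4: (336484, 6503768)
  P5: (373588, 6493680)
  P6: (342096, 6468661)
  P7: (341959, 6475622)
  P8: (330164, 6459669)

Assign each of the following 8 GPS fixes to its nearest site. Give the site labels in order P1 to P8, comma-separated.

Z-10, Z-19, Z-1, Z-15, Z-2, Z-1, Z-1, Z-1

P1 → Z-10 (d²=588761906.00)
P2 → Z-19 (d²=663791617.00)
P3 → Z-1 (d²=273406120.00)
P4 → Z-15 (d²=374680210.00)
P5 → Z-2 (d²=766061728.00)
P6 → Z-1 (d²=42150050.00)
P7 → Z-1 (d²=143034400.00)
P8 → Z-1 (d²=327557914.00)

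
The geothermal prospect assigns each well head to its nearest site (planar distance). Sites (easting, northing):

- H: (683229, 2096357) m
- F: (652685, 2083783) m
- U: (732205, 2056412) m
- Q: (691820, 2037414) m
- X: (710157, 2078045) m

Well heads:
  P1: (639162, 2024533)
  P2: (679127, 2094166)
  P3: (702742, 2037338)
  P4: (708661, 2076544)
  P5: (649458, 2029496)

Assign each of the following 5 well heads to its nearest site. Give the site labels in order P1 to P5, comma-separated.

P1 → Q (d²=2938785125.00)
P2 → H (d²=21626885.00)
P3 → Q (d²=119295860.00)
P4 → X (d²=4491017.00)
P5 → Q (d²=1857233768.00)

Q, H, Q, X, Q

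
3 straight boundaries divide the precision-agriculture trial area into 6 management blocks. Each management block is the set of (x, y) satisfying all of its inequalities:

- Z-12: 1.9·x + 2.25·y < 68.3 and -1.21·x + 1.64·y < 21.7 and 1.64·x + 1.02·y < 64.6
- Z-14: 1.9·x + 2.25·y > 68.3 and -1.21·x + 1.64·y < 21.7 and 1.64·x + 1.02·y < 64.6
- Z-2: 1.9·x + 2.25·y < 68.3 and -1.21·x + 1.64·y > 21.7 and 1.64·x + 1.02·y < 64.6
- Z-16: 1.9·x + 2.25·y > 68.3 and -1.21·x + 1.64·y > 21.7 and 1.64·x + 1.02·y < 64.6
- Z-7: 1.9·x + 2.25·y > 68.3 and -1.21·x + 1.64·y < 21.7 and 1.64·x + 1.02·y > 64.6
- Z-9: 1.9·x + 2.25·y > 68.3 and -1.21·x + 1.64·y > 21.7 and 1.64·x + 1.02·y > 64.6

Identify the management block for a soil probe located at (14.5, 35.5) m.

1.9·14.5 + 2.25·35.5 = 107.425, which is > 68.3
-1.21·14.5 + 1.64·35.5 = 40.675, which is > 21.7
1.64·14.5 + 1.02·35.5 = 59.990, which is < 64.6
This sign pattern matches Z-16.

Z-16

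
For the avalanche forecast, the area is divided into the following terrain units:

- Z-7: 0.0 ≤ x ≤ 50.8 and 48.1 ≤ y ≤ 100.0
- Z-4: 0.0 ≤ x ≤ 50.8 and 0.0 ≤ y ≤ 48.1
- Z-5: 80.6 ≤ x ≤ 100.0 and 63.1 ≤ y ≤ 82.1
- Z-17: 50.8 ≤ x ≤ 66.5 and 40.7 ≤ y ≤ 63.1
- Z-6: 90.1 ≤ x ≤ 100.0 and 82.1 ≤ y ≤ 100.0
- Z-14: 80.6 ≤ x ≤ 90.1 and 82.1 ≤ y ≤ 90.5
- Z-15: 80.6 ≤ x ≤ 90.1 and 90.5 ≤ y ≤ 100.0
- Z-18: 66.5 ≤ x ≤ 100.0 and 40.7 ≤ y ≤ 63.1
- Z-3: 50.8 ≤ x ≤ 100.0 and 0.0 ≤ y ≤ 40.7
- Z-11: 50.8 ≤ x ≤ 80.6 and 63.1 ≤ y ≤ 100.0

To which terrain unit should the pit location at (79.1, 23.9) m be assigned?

The point has x = 79.1 and y = 23.9.
Only Z-3 satisfies 50.8 ≤ x ≤ 100.0 and 0.0 ≤ y ≤ 40.7.

Z-3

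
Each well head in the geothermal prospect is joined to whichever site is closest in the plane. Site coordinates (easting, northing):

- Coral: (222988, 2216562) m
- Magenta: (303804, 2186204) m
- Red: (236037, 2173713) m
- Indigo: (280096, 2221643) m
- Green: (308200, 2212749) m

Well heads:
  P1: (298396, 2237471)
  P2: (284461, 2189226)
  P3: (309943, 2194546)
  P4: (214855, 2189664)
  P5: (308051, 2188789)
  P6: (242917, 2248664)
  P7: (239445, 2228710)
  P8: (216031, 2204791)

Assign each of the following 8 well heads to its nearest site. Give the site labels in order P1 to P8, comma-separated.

Indigo, Magenta, Magenta, Red, Magenta, Coral, Coral, Coral

P1 → Indigo (d²=585415584.00)
P2 → Magenta (d²=383284133.00)
P3 → Magenta (d²=107276285.00)
P4 → Red (d²=703111525.00)
P5 → Magenta (d²=24719234.00)
P6 → Coral (d²=1427703445.00)
P7 → Coral (d²=418406753.00)
P8 → Coral (d²=186956290.00)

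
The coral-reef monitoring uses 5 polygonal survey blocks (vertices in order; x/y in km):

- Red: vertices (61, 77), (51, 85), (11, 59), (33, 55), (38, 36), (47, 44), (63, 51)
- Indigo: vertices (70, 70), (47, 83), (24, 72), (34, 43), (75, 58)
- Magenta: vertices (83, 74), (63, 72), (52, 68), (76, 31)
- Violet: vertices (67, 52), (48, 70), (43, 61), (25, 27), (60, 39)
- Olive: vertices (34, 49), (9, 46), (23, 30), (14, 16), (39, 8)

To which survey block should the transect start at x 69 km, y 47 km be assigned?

Magenta

Cast a ray rightward from (69, 47). For each polygon, the edges (by vertex number in listed order) whose endpoints lie on opposite sides of y = 47, where each meets that height, and whether that is right or left of the point:
Red: 4–5 at x≈35.1 (left), 6–7 at x≈53.9 (left) → 0 crossings.
Indigo: 3–4 at x≈32.6 (left), 4–5 at x≈44.9 (left) → 0 crossings.
Magenta: 3–4 at x≈65.6 (left), 4–1 at x≈78.6 (right) → 1 crossing.
Violet: 3–4 at x≈35.6 (left), 5–1 at x≈64.3 (left) → 0 crossings.
Olive: 1–2 at x≈17.3 (left), 5–1 at x≈34.2 (left) → 0 crossings.
Only Magenta has an odd count, so the point is inside Magenta.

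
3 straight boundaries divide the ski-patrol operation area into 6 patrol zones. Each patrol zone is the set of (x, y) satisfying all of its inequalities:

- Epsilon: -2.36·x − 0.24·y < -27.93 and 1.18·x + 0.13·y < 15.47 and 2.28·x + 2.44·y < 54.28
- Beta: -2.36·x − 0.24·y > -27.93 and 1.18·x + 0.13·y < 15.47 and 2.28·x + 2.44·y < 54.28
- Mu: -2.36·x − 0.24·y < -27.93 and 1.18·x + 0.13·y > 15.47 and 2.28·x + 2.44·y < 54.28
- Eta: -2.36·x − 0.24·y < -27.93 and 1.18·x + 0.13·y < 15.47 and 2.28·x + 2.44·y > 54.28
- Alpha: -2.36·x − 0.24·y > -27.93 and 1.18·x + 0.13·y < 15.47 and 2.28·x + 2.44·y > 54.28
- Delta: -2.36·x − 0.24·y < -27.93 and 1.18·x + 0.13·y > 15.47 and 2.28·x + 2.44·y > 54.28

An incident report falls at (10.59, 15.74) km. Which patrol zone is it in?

Eta

-2.36·10.59 − 0.24·15.74 = -28.770, which is < -27.93
1.18·10.59 + 0.13·15.74 = 14.542, which is < 15.47
2.28·10.59 + 2.44·15.74 = 62.551, which is > 54.28
This sign pattern matches Eta.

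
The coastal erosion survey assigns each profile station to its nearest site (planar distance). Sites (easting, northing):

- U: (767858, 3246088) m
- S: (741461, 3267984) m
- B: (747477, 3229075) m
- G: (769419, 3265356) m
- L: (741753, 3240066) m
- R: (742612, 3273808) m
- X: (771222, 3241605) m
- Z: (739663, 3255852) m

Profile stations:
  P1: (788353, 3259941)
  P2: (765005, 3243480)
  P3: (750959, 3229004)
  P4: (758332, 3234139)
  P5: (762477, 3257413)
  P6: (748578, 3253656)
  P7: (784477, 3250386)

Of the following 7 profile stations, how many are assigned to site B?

P1 → G
P2 → U
P3 → B
P4 → B
P5 → G
P6 → Z
P7 → X
2 of the 7 go to B.

2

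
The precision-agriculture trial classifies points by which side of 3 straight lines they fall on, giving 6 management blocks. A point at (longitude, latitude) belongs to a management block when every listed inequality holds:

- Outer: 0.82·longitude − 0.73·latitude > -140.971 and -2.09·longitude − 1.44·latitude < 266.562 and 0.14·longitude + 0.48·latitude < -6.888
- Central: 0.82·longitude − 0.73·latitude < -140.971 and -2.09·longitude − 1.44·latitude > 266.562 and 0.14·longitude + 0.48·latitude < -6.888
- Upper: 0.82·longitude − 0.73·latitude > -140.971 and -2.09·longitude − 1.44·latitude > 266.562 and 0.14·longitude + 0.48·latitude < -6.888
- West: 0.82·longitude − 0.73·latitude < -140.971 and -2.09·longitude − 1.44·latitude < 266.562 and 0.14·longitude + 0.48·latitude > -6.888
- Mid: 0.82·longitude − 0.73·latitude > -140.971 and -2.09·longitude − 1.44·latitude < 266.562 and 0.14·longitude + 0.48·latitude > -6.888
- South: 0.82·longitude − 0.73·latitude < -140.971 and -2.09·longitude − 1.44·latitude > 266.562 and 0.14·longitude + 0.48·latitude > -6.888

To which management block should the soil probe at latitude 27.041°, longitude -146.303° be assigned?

0.82·-146.303 − 0.73·27.041 = -139.708, which is > -140.971
-2.09·-146.303 − 1.44·27.041 = 266.834, which is > 266.562
0.14·-146.303 + 0.48·27.041 = -7.503, which is < -6.888
This sign pattern matches Upper.

Upper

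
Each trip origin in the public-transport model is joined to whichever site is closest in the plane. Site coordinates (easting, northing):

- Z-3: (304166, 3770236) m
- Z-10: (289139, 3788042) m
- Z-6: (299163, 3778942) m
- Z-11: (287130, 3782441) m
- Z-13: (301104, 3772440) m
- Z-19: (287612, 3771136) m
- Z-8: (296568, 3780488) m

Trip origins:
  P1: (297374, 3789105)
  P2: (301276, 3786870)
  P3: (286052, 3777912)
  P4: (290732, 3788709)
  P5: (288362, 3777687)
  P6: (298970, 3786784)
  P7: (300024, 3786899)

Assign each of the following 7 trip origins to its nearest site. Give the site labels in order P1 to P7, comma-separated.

P1 → Z-10 (d²=68945194.00)
P2 → Z-8 (d²=62895188.00)
P3 → Z-11 (d²=21673925.00)
P4 → Z-10 (d²=2982538.00)
P5 → Z-11 (d²=24118340.00)
P6 → Z-8 (d²=45409220.00)
P7 → Z-8 (d²=53044857.00)

Z-10, Z-8, Z-11, Z-10, Z-11, Z-8, Z-8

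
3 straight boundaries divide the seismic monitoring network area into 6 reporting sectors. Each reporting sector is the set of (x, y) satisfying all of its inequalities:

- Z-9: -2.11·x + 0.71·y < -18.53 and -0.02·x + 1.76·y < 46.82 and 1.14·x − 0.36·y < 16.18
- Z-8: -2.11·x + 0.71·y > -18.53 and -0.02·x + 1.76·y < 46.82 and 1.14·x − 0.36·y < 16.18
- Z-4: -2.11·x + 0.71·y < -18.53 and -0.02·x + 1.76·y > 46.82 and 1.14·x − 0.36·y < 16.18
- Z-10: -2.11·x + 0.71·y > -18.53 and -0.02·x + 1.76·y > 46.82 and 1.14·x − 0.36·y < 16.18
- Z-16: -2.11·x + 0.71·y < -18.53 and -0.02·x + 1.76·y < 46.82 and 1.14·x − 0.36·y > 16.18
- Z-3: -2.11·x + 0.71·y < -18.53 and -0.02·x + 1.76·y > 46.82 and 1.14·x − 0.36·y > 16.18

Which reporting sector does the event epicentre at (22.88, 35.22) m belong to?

-2.11·22.88 + 0.71·35.22 = -23.271, which is < -18.53
-0.02·22.88 + 1.76·35.22 = 61.530, which is > 46.82
1.14·22.88 − 0.36·35.22 = 13.404, which is < 16.18
This sign pattern matches Z-4.

Z-4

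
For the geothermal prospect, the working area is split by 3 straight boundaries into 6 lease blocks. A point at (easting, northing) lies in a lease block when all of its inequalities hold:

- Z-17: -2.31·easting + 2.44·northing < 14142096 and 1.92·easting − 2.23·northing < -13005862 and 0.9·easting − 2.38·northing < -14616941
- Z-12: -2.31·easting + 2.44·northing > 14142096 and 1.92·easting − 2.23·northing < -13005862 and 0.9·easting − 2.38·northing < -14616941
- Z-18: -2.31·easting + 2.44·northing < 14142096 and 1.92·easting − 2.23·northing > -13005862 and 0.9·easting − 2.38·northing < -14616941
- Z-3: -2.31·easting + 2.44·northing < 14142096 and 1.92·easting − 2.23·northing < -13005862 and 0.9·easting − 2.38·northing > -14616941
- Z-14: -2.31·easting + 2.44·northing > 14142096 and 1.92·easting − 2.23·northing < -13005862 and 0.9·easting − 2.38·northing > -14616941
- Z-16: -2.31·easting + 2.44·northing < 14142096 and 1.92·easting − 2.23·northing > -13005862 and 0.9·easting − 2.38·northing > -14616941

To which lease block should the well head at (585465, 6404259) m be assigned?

-2.31·585465 + 2.44·6404259 = 14273967.810, which is > 14142096
1.92·585465 − 2.23·6404259 = -13157404.770, which is < -13005862
0.9·585465 − 2.38·6404259 = -14715217.920, which is < -14616941
This sign pattern matches Z-12.

Z-12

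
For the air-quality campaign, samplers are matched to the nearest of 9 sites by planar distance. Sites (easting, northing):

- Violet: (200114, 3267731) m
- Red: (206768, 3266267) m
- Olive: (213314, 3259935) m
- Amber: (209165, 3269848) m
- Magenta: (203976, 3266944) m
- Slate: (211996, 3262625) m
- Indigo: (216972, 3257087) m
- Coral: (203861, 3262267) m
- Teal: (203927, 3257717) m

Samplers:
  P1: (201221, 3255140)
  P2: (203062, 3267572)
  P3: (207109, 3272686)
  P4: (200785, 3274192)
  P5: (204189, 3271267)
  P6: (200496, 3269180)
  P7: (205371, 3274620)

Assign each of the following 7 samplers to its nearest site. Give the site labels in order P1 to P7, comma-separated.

P1 → Teal (d²=13963365.00)
P2 → Magenta (d²=1229780.00)
P3 → Amber (d²=12281380.00)
P4 → Violet (d²=42194762.00)
P5 → Magenta (d²=18733698.00)
P6 → Violet (d²=2245525.00)
P7 → Amber (d²=37166420.00)

Teal, Magenta, Amber, Violet, Magenta, Violet, Amber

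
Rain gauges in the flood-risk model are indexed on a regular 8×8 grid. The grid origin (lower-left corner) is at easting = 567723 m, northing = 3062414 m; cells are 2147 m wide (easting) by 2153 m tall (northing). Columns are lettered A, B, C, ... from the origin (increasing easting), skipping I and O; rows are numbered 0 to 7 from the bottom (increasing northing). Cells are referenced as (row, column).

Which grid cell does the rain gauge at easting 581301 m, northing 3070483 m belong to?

(3, G)

Column index: ⌊(581301 − 567723) / 2147⌋ = ⌊6.324⌋ = 6 → column G
Row offset from origin: ⌊(3070483 − 3062414) / 2153⌋ = ⌊3.748⌋ = 3 → row 3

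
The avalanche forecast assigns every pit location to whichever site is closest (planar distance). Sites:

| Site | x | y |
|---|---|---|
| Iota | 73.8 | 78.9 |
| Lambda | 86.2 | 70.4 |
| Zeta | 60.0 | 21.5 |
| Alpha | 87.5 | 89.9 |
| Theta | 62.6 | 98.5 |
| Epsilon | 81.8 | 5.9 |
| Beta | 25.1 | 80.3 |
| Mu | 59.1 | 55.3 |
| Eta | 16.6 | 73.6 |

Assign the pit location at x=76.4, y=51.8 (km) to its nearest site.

Squared distances to each site:
Iota: 741.170; Lambda: 442.000; Zeta: 1187.050; Alpha: 1574.820; Theta: 2371.330; Epsilon: 2135.970; Beta: 3443.940; Mu: 311.540; Eta: 4051.280.
Minimum at Mu.

Mu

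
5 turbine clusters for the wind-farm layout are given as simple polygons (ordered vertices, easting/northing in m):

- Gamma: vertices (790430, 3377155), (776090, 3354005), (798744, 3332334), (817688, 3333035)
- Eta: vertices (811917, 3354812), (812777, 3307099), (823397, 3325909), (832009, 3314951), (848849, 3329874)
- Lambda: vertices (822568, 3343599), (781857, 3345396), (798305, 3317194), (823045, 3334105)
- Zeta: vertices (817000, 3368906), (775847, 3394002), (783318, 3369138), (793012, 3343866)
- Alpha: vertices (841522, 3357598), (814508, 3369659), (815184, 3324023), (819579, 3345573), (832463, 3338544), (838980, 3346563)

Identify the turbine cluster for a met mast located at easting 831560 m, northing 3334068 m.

Eta

Cast a ray rightward from (831560, 3334068). For each polygon, the edges (by vertex number in listed order) whose endpoints lie on opposite sides of northing = 3334068, where each meets that height, and whether that is right or left of the point:
Gamma: 2–3 at easting≈796931.3 (left), 4–1 at easting≈817049.8 (left) → 0 crossings.
Eta: 1–2 at easting≈812290.9 (left), 5–1 at easting≈842637.9 (right) → 1 crossing.
Lambda: 2–3 at easting≈788463.7 (left), 3–4 at easting≈822990.9 (left) → 0 crossings.
Zeta: no edge straddles that height → 0 crossings.
Alpha: 2–3 at easting≈815035.2 (left), 3–4 at easting≈817232.6 (left) → 0 crossings.
Only Eta has an odd count, so the point is inside Eta.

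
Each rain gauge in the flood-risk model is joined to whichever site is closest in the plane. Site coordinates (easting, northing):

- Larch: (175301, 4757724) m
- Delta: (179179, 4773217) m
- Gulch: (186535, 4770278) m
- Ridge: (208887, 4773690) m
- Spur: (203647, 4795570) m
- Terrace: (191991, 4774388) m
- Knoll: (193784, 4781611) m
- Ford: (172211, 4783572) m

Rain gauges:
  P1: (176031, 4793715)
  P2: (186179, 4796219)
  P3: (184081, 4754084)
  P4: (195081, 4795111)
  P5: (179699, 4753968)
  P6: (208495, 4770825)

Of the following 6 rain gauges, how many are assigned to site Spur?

P1 → Ford
P2 → Knoll
P3 → Larch
P4 → Spur
P5 → Larch
P6 → Ridge
1 of the 6 goes to Spur.

1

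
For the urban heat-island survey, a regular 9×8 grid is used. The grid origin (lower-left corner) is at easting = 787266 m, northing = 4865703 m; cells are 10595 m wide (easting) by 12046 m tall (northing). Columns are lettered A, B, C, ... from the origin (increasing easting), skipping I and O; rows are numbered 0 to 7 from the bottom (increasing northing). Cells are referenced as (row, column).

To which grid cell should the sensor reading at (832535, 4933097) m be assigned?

Column index: ⌊(832535 − 787266) / 10595⌋ = ⌊4.273⌋ = 4 → column E
Row offset from origin: ⌊(4933097 − 4865703) / 12046⌋ = ⌊5.595⌋ = 5 → row 5

(5, E)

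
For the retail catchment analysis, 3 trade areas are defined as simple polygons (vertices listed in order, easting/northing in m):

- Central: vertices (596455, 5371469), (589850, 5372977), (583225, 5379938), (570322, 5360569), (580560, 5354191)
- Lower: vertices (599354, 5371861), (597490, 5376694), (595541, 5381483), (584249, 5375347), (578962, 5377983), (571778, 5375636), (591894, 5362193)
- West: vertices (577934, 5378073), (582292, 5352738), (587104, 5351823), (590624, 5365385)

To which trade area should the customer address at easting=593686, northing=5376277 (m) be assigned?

Lower

Cast a ray rightward from (593686, 5376277). For each polygon, the edges (by vertex number in listed order) whose endpoints lie on opposite sides of northing = 5376277, where each meets that height, and whether that is right or left of the point:
Central: 2–3 at easting≈586709.3 (left), 3–4 at easting≈580786.2 (left) → 0 crossings.
Lower: 1–2 at easting≈597650.8 (right), 3–4 at easting≈585960.5 (left), 4–5 at easting≈582383.7 (left), 5–6 at easting≈573740.1 (left) → 1 crossing.
West: 1–2 at easting≈578242.9 (left), 4–1 at easting≈579730.3 (left) → 0 crossings.
Only Lower has an odd count, so the point is inside Lower.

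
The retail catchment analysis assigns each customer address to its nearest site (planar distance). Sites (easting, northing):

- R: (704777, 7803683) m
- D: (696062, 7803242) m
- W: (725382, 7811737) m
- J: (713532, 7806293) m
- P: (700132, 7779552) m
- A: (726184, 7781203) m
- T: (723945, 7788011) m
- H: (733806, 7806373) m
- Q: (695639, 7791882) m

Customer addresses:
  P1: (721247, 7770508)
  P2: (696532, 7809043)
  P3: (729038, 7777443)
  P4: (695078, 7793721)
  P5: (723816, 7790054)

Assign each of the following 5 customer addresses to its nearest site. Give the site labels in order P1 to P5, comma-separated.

P1 → A (d²=138756994.00)
P2 → D (d²=33872501.00)
P3 → A (d²=22282916.00)
P4 → Q (d²=3696642.00)
P5 → T (d²=4190490.00)

A, D, A, Q, T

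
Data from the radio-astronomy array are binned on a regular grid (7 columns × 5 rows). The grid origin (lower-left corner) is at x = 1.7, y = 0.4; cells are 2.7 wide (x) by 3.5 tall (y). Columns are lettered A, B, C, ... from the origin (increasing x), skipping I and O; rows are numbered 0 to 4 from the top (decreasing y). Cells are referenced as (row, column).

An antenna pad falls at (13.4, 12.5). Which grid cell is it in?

Column index: ⌊(13.4 − 1.7) / 2.7⌋ = ⌊4.333⌋ = 4 → column E
Row offset from origin: ⌊(12.5 − 0.4) / 3.5⌋ = ⌊3.457⌋ = 3 → row 1 (counted from top)

(1, E)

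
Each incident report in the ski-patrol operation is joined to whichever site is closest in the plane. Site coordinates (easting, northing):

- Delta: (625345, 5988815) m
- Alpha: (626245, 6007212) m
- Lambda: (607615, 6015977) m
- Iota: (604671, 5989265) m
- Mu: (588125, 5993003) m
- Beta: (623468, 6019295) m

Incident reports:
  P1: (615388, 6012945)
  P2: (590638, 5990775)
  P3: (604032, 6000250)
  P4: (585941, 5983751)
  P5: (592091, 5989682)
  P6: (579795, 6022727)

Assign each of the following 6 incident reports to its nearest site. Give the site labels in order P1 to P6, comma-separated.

P1 → Lambda (d²=69612553.00)
P2 → Mu (d²=11279153.00)
P3 → Iota (d²=121078546.00)
P4 → Mu (d²=90369360.00)
P5 → Mu (d²=26758197.00)
P6 → Lambda (d²=819514900.00)

Lambda, Mu, Iota, Mu, Mu, Lambda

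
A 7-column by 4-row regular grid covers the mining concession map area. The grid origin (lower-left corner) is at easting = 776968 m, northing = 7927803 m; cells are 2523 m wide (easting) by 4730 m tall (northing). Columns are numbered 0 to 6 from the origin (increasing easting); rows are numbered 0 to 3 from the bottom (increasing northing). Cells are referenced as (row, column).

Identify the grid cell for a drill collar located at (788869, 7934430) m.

Column index: ⌊(788869 − 776968) / 2523⌋ = ⌊4.717⌋ = 4
Row offset from origin: ⌊(7934430 − 7927803) / 4730⌋ = ⌊1.401⌋ = 1 → row 1

(1, 4)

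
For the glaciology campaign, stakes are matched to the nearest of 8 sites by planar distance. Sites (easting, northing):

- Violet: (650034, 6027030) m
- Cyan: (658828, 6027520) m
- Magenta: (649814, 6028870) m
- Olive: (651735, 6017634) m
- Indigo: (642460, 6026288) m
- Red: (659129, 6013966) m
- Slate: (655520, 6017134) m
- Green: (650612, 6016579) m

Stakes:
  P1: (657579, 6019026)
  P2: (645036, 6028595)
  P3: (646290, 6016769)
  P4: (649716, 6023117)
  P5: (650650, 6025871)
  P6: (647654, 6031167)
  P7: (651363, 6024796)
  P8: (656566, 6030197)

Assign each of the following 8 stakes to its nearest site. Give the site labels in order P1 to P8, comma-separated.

Slate, Indigo, Green, Violet, Violet, Magenta, Violet, Cyan

P1 → Slate (d²=7819145.00)
P2 → Indigo (d²=11958025.00)
P3 → Green (d²=18715784.00)
P4 → Violet (d²=15412693.00)
P5 → Violet (d²=1722737.00)
P6 → Magenta (d²=9941809.00)
P7 → Violet (d²=6756997.00)
P8 → Cyan (d²=12282973.00)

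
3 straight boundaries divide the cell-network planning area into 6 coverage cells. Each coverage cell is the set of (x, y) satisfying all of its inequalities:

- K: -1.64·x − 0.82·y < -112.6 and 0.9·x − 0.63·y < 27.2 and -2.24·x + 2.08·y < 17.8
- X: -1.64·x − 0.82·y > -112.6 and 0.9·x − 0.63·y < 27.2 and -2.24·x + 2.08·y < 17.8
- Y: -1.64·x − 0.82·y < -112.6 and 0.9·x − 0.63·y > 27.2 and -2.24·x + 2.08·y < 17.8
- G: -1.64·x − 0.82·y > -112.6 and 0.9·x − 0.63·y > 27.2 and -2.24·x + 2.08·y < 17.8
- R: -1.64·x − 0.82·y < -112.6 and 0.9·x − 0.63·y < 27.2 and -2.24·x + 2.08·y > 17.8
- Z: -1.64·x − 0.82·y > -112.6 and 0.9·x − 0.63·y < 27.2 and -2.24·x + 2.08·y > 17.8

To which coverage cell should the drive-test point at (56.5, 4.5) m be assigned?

-1.64·56.5 − 0.82·4.5 = -96.350, which is > -112.6
0.9·56.5 − 0.63·4.5 = 48.015, which is > 27.2
-2.24·56.5 + 2.08·4.5 = -117.200, which is < 17.8
This sign pattern matches G.

G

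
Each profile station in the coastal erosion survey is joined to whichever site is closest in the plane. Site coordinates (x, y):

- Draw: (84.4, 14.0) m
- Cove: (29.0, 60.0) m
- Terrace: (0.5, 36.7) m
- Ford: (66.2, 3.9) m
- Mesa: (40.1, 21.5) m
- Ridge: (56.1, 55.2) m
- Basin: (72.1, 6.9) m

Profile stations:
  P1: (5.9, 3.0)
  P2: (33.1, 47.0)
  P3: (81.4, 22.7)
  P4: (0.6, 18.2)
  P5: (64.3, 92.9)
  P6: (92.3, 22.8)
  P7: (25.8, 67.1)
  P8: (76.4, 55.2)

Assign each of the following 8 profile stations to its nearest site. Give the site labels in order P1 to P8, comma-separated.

P1 → Terrace (d²=1164.85)
P2 → Cove (d²=185.81)
P3 → Draw (d²=84.69)
P4 → Terrace (d²=342.26)
P5 → Ridge (d²=1488.53)
P6 → Draw (d²=139.85)
P7 → Cove (d²=60.65)
P8 → Ridge (d²=412.09)

Terrace, Cove, Draw, Terrace, Ridge, Draw, Cove, Ridge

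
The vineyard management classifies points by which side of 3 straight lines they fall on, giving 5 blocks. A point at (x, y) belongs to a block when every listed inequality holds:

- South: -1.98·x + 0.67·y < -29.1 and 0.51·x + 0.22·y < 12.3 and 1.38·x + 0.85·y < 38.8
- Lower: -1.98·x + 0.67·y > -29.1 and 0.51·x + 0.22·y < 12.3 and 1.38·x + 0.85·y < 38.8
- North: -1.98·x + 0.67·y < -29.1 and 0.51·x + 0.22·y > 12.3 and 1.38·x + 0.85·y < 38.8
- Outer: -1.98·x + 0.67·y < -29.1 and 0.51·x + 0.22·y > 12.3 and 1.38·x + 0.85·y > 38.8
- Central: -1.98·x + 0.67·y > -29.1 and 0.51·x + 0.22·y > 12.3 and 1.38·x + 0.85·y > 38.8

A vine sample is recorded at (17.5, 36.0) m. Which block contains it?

Central

-1.98·17.5 + 0.67·36.0 = -10.530, which is > -29.1
0.51·17.5 + 0.22·36.0 = 16.845, which is > 12.3
1.38·17.5 + 0.85·36.0 = 54.750, which is > 38.8
This sign pattern matches Central.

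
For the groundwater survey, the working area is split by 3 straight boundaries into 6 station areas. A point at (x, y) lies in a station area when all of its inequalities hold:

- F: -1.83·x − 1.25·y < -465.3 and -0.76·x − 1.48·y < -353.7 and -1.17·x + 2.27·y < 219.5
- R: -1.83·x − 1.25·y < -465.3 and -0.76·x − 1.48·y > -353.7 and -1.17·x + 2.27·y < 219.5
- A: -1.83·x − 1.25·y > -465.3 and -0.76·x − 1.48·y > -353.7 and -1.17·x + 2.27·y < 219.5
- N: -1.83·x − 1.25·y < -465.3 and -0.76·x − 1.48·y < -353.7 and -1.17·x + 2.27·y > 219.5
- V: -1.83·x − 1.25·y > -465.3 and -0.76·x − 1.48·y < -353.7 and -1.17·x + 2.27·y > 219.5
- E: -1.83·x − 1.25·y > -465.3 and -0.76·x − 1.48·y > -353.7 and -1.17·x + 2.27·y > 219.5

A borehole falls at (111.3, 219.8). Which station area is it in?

N

-1.83·111.3 − 1.25·219.8 = -478.429, which is < -465.3
-0.76·111.3 − 1.48·219.8 = -409.892, which is < -353.7
-1.17·111.3 + 2.27·219.8 = 368.725, which is > 219.5
This sign pattern matches N.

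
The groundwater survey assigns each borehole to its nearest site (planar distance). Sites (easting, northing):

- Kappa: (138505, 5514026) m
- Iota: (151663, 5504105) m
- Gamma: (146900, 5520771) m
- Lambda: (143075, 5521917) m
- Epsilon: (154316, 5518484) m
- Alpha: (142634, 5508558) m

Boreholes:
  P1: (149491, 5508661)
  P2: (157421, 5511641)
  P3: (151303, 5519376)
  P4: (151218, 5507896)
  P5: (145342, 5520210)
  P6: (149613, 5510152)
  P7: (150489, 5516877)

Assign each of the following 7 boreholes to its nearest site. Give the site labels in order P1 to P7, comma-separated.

P1 → Iota (d²=25474720.00)
P2 → Epsilon (d²=56467674.00)
P3 → Epsilon (d²=9873833.00)
P4 → Iota (d²=14569706.00)
P5 → Gamma (d²=2742085.00)
P6 → Iota (d²=40768709.00)
P7 → Epsilon (d²=17228378.00)

Iota, Epsilon, Epsilon, Iota, Gamma, Iota, Epsilon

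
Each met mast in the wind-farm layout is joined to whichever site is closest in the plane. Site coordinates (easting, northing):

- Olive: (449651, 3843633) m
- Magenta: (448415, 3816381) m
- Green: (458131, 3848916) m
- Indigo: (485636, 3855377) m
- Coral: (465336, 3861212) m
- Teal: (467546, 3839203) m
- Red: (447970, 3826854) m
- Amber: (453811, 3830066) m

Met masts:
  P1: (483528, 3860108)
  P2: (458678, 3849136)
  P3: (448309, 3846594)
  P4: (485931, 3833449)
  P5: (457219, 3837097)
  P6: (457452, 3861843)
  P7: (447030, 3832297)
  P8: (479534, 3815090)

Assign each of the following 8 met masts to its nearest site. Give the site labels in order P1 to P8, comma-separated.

P1 → Indigo (d²=26826025.00)
P2 → Green (d²=347609.00)
P3 → Olive (d²=10568485.00)
P4 → Teal (d²=371116741.00)
P5 → Amber (d²=61049425.00)
P6 → Coral (d²=62555617.00)
P7 → Red (d²=30509849.00)
P8 → Teal (d²=725148913.00)

Indigo, Green, Olive, Teal, Amber, Coral, Red, Teal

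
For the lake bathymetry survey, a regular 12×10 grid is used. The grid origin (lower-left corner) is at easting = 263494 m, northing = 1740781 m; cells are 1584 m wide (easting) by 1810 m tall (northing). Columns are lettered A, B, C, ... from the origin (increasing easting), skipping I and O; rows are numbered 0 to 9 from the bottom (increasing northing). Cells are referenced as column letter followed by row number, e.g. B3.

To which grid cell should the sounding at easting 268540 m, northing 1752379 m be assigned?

D6

Column index: ⌊(268540 − 263494) / 1584⌋ = ⌊3.186⌋ = 3 → column D
Row offset from origin: ⌊(1752379 − 1740781) / 1810⌋ = ⌊6.408⌋ = 6 → row 6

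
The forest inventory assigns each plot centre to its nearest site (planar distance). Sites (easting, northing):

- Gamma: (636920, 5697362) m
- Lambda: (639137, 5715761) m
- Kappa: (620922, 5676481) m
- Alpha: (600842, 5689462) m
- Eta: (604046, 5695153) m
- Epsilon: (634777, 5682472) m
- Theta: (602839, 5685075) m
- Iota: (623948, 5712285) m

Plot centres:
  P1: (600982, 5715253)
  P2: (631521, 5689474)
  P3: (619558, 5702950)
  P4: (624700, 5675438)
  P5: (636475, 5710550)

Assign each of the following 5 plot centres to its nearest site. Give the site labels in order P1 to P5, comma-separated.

Eta, Epsilon, Iota, Kappa, Lambda

P1 → Eta (d²=413398096.00)
P2 → Epsilon (d²=59629540.00)
P3 → Iota (d²=106414325.00)
P4 → Kappa (d²=15361133.00)
P5 → Lambda (d²=34240765.00)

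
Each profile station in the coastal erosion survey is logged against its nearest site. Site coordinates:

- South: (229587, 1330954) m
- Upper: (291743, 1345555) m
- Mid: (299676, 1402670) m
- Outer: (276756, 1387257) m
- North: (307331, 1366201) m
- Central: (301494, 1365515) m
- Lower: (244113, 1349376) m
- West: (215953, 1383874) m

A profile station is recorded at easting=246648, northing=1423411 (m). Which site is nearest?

Squared distances to each site:
South: 8839374570.000; Upper: 8095115761.000; Mid: 3242157865.000; Outer: 2213603380.000; North: 6955410589.000; Central: 6360030532.000; Lower: 5487607450.000; West: 2505357394.000.
Minimum at Outer.

Outer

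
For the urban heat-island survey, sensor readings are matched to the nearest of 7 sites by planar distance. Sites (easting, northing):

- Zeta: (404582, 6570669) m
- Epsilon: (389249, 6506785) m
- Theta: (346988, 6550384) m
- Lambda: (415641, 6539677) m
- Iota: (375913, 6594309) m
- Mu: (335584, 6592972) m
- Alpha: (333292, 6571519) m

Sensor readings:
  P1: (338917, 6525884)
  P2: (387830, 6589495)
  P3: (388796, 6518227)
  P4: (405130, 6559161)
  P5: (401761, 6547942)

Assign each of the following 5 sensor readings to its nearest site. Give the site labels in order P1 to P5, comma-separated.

P1 → Theta (d²=665391041.00)
P2 → Iota (d²=165189485.00)
P3 → Epsilon (d²=131124573.00)
P4 → Zeta (d²=132734368.00)
P5 → Lambda (d²=260964625.00)

Theta, Iota, Epsilon, Zeta, Lambda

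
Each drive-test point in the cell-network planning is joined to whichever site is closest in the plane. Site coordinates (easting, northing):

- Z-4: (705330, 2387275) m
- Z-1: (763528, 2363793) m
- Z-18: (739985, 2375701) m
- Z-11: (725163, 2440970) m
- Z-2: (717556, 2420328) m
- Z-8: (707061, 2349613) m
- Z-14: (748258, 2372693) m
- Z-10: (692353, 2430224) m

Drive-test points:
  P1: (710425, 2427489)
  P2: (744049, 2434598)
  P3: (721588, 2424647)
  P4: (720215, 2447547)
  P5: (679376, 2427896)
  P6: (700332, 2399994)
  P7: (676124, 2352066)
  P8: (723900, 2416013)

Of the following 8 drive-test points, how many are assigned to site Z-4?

P1 → Z-2
P2 → Z-11
P3 → Z-2
P4 → Z-11
P5 → Z-10
P6 → Z-4
P7 → Z-8
P8 → Z-2
1 of the 8 goes to Z-4.

1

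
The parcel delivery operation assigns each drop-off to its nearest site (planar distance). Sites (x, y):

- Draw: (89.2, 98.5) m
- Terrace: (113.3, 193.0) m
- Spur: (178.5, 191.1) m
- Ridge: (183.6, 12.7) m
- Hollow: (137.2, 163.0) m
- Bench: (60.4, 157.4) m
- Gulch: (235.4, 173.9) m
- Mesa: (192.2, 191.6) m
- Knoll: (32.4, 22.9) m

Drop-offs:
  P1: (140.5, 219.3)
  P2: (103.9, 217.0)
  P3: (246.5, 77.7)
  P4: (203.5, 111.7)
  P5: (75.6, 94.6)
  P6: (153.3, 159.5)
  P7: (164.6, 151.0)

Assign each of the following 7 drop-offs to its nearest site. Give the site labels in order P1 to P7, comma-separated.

P1 → Terrace (d²=1431.53)
P2 → Terrace (d²=664.36)
P3 → Ridge (d²=8181.41)
P4 → Gulch (d²=4886.45)
P5 → Draw (d²=200.17)
P6 → Hollow (d²=271.46)
P7 → Hollow (d²=894.76)

Terrace, Terrace, Ridge, Gulch, Draw, Hollow, Hollow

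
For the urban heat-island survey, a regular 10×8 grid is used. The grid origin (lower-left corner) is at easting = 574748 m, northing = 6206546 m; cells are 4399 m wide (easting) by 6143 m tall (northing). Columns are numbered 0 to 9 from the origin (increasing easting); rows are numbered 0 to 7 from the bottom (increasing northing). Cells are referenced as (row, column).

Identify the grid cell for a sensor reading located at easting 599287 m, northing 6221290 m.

Column index: ⌊(599287 − 574748) / 4399⌋ = ⌊5.578⌋ = 5
Row offset from origin: ⌊(6221290 − 6206546) / 6143⌋ = ⌊2.400⌋ = 2 → row 2

(2, 5)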